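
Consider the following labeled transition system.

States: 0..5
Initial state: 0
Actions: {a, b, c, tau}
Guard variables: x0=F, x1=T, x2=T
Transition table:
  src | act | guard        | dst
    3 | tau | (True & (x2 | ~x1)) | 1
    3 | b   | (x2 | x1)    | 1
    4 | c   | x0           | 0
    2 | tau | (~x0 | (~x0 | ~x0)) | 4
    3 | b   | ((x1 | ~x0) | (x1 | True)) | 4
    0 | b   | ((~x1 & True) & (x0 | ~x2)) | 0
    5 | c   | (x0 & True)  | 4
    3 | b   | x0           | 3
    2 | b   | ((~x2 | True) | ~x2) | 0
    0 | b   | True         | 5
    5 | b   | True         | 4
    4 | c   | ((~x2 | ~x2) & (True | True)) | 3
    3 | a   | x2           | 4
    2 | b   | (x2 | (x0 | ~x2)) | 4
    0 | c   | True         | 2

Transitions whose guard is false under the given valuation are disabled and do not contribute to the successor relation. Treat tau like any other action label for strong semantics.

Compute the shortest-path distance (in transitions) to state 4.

Answer: 2

Working:
BFS to 4:
  Layer 0: {0}
  Layer 1: {2,5}
  Layer 2: {4}
depth(4)=2, e.g. b·b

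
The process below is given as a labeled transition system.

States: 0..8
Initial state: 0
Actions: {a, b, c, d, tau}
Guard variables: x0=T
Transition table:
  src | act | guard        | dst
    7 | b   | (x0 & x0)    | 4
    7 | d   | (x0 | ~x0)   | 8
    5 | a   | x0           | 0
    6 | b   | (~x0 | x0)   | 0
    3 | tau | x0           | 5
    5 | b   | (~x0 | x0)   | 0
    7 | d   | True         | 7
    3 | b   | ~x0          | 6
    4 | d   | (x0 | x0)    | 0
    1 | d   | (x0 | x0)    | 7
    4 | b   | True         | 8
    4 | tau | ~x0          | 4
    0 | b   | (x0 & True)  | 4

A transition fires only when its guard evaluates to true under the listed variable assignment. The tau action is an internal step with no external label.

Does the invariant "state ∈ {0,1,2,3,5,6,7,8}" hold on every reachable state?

Inv-set: {0,1,2,3,5,6,7,8}
Reachable = {0,4,8}
  0: ok
  4: VIOLATES
  8: ok
reach 4 via b — violates

Answer: INVARIANT VIOLATED at state 4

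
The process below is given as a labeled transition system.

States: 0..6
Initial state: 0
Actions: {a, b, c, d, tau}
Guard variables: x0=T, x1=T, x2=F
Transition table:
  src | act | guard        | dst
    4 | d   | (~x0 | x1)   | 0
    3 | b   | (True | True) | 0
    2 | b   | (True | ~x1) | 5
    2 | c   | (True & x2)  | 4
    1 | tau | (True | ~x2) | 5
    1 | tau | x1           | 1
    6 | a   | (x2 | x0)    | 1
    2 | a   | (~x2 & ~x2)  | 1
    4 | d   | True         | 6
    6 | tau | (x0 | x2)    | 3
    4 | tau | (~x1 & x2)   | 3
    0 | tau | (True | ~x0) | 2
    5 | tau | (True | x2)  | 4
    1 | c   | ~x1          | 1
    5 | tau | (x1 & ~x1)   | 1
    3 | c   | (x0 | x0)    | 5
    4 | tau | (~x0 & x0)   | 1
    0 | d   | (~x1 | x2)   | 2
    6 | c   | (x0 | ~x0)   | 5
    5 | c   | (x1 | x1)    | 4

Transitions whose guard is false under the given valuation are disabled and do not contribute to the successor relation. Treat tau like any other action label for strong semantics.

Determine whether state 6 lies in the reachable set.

Answer: REACHABLE

Trace:
14 transition(s) survive guard evaluation.
depth 0: {0}
depth 1: {2}  total {0,2}
depth 2: {1,5}  total {0,1,2,5}
depth 3: {4}  total {0,1,2,4,5}
depth 4: {6}  total {0,1,2,4,5,6}
depth 5: {3}  total {0,1,2,3,4,5,6}
Reach set: {0,1,2,3,4,5,6}
trace reaching 6: tau·b·tau·d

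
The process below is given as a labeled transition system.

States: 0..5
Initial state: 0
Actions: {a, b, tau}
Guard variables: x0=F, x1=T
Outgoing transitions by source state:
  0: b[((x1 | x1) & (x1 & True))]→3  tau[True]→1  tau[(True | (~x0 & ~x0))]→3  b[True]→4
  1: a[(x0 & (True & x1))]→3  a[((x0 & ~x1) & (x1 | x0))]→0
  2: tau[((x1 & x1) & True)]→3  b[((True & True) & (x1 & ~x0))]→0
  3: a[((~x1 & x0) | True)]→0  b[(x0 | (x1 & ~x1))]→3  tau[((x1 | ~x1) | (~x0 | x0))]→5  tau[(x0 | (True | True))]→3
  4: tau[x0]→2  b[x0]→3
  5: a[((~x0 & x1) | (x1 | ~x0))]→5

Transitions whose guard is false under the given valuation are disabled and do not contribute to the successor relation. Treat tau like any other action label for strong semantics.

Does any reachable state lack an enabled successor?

Answer: DEADLOCK at state 1

Trace:
Reachable = {0,1,3,4,5}
  0: b→3  b→4  tau→1  tau→3  [4 exit(s)]
  1: ∅  [no exit]
  3: a→0  tau→3  tau→5  [3 exit(s)]
  4: ∅  [no exit]
  5: a→5  [1 exit(s)]
trace reaching 1: tau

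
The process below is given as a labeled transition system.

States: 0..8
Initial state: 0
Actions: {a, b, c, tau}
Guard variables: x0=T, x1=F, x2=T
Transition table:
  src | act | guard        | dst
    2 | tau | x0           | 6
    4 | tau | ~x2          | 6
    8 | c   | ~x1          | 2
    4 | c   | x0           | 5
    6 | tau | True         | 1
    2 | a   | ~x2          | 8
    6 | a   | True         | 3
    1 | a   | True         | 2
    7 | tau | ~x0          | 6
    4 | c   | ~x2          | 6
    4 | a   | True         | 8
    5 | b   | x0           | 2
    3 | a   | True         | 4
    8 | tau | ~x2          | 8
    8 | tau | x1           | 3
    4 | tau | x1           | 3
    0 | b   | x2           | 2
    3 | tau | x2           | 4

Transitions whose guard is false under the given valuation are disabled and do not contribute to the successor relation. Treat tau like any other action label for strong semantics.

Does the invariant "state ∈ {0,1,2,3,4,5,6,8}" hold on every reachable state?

Answer: INVARIANT HOLDS

Working:
Safe = {0,1,2,3,4,5,6,8}
Reachable = {0,1,2,3,4,5,6,8}
  0: ok
  1: ok
  2: ok
  3: ok
  4: ok
  5: ok
  6: ok
  8: ok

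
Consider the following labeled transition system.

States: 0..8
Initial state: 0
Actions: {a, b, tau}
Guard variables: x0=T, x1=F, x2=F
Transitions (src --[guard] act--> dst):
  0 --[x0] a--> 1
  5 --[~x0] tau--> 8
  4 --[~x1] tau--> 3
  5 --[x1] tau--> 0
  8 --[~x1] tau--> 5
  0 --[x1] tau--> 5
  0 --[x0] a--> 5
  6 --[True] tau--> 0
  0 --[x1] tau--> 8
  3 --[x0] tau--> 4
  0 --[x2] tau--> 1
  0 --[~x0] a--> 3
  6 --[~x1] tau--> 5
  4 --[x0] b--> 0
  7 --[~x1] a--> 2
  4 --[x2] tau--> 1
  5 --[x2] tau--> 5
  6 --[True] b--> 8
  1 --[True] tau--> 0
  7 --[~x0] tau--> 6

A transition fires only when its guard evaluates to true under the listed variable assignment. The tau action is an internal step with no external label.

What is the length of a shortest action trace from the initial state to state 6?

Answer: UNREACHABLE

Analysis:
BFS to 6:
  Layer 0: {0}
  Layer 1: {1,5}
6 never appears.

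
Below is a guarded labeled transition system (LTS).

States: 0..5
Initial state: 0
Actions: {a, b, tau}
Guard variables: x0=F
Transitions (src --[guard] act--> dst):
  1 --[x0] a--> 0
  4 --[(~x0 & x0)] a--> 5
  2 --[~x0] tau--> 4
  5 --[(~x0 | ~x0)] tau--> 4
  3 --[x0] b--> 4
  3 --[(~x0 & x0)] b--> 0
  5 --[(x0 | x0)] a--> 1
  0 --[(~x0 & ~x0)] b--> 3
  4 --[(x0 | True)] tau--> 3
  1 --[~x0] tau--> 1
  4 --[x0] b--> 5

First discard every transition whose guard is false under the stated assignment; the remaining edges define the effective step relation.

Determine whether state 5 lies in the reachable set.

Answer: UNREACHABLE

Analysis:
Guard filter leaves 5 enabled edge(s).
L0 = {0}
L1 = {3}  total {0,3}
Reach set: {0,3}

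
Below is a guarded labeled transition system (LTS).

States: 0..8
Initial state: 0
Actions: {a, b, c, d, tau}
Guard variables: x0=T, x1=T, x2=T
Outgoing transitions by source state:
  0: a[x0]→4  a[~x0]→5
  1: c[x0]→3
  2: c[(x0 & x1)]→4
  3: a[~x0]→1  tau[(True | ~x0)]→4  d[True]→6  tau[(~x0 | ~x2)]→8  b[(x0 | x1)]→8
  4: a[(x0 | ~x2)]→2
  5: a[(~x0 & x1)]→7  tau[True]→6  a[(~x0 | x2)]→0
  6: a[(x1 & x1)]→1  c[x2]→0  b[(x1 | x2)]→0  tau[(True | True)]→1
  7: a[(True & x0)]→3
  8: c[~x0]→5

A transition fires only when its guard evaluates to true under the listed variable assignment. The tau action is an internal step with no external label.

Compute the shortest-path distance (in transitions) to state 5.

Layered search for 5:
  L0 = {0}
  L1 = {4}
  L2 = {2}
5 never appears.

Answer: UNREACHABLE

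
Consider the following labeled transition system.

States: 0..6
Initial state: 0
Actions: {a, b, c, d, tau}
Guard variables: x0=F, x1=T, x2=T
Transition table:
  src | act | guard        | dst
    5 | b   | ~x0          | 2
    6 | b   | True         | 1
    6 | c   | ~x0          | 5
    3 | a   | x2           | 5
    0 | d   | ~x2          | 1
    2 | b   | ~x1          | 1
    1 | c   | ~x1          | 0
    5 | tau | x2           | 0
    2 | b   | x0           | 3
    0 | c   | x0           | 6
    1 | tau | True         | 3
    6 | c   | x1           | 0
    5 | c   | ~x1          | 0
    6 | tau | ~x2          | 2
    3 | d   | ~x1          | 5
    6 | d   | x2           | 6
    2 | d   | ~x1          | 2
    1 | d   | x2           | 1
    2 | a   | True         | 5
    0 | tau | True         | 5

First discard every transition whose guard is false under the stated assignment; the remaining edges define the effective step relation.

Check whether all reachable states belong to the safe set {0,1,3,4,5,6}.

Allowed set {0,1,3,4,5,6}
R = {0,2,5}
  0: ✓
  2: outside
  5: ✓
reach 2 via tau·b — violates

Answer: INVARIANT VIOLATED at state 2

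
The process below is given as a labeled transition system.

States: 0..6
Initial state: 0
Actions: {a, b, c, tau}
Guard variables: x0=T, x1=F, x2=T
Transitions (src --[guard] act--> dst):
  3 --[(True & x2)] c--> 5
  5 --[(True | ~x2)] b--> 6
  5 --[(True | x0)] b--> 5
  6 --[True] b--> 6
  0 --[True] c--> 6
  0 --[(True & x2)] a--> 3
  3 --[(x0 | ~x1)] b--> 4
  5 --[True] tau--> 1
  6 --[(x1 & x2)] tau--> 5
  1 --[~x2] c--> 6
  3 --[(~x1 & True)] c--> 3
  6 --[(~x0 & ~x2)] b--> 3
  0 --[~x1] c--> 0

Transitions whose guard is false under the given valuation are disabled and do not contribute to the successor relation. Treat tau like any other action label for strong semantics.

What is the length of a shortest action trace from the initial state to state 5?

Answer: 2

Trace:
BFS to 5:
  depth 0: {0}
  depth 1: {3,6}
  depth 2: {4,5}
depth(5)=2, e.g. a·c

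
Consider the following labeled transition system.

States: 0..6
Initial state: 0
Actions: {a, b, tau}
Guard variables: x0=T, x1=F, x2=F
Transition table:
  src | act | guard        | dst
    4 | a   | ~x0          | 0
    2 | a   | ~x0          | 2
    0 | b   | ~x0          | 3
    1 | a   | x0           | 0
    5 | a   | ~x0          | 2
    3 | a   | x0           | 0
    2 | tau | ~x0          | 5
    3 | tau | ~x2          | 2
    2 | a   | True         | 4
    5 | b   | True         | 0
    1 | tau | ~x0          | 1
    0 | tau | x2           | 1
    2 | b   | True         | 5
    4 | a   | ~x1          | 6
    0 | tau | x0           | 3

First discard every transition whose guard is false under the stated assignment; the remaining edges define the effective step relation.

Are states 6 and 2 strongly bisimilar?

Bisimulation quotient by refinement:
  round 0: {{0,1,2,3,4,5,6}}
  round 1: {{0},{1,4},{2},{3},{5},{6}}
  round 2: {{0},{1},{2},{3},{4},{5},{6}}
stable after 3 split(s): 7 block(s)
6∈{6}, 2∈{2}

Answer: NOT BISIMILAR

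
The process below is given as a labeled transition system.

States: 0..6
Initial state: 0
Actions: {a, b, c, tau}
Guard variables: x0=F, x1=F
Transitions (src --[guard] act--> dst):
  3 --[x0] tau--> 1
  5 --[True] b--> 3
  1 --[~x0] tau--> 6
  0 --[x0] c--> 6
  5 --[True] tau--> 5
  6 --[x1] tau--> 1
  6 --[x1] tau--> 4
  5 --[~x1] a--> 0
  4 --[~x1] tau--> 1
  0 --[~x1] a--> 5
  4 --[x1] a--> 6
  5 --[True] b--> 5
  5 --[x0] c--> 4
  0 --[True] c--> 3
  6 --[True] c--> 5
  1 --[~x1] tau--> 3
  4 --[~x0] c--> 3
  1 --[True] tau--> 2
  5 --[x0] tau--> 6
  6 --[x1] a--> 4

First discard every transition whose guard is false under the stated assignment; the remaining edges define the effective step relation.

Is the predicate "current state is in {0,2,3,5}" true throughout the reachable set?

Answer: INVARIANT HOLDS

Analysis:
Safe = {0,2,3,5}
R = {0,3,5}
  0: safe
  3: safe
  5: safe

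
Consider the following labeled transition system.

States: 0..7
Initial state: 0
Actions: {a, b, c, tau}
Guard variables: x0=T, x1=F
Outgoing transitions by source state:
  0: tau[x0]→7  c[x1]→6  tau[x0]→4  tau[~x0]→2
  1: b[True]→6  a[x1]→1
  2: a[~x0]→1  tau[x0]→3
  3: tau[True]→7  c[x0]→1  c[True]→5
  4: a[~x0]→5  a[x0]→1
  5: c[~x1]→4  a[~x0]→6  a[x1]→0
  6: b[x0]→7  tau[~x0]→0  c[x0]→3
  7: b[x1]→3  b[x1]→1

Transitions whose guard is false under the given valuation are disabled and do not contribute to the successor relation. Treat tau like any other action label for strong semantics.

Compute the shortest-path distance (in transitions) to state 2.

BFS to 2:
  Layer 0: {0}
  Layer 1: {4,7}
  Layer 2: {1}
  Layer 3: {6}
  Layer 4: {3}
  Layer 5: {5}
2 never appears.

Answer: UNREACHABLE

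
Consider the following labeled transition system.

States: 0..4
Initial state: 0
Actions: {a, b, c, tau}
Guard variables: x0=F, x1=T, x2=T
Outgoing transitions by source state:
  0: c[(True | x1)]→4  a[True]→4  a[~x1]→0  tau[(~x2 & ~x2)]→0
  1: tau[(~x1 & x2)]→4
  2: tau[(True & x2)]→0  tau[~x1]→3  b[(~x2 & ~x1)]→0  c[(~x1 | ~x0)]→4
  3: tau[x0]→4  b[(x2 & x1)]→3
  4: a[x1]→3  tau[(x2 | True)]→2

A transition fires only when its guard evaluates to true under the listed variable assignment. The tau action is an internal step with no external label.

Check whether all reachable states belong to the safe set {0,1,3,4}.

Answer: INVARIANT VIOLATED at state 2

Trace:
Inv-set: {0,1,3,4}
Reachable = {0,2,3,4}
  0: ok
  2: ✗ unsafe
  3: ok
  4: ok
counterexample path to 2: c·tau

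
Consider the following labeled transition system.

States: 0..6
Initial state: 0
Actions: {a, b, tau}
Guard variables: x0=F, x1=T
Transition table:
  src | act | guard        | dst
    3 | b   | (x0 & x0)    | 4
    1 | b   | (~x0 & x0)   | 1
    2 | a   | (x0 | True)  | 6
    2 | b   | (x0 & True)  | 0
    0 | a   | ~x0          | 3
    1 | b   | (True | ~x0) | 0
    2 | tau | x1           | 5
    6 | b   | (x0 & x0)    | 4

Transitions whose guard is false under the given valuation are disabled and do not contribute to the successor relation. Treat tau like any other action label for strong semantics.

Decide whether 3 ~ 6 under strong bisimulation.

Bisimulation quotient by refinement:
  π0 = {{0,1,2,3,4,5,6}}
  π1 = {{0},{1},{2},{3,4,5,6}}
4 equivalence class(es) (converged in 2)
[3]={3,4,5,6}  [6]={3,4,5,6}

Answer: BISIMILAR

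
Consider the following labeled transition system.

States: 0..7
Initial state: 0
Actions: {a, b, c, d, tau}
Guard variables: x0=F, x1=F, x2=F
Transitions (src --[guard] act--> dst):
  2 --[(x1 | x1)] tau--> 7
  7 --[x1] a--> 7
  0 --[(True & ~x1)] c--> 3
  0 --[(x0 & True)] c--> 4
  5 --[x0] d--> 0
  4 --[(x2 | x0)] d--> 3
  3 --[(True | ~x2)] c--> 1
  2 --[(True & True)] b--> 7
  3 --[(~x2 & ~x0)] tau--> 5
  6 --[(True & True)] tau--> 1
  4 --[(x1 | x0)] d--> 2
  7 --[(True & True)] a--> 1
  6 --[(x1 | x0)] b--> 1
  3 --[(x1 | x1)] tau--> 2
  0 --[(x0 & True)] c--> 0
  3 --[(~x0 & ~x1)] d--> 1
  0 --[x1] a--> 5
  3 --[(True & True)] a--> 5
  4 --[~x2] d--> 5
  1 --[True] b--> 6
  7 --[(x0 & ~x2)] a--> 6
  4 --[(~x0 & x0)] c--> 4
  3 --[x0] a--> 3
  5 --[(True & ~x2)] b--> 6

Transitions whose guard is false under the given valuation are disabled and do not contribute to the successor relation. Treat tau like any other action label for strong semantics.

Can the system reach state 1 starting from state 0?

After dropping false guards: 11 live edges.
Layer 0: {0}
Layer 1: {3}  cumulative {0,3}
Layer 2: {1,5}  cumulative {0,1,3,5}
Layer 3: {6}  cumulative {0,1,3,5,6}
R = {0,1,3,5,6}
trace reaching 1: c·c

Answer: REACHABLE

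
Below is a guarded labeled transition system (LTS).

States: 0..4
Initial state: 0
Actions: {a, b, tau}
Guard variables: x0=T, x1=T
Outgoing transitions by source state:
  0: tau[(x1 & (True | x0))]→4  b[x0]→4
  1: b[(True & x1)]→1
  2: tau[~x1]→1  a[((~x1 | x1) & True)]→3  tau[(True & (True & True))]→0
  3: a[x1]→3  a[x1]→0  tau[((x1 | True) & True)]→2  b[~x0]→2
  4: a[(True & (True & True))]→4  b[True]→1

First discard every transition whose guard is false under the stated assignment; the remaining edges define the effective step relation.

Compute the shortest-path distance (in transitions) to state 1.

Answer: 2

Working:
Layered search for 1:
  L0 = {0}
  L1 = {4}
  L2 = {1}
first hit 1 at d=2 via b·b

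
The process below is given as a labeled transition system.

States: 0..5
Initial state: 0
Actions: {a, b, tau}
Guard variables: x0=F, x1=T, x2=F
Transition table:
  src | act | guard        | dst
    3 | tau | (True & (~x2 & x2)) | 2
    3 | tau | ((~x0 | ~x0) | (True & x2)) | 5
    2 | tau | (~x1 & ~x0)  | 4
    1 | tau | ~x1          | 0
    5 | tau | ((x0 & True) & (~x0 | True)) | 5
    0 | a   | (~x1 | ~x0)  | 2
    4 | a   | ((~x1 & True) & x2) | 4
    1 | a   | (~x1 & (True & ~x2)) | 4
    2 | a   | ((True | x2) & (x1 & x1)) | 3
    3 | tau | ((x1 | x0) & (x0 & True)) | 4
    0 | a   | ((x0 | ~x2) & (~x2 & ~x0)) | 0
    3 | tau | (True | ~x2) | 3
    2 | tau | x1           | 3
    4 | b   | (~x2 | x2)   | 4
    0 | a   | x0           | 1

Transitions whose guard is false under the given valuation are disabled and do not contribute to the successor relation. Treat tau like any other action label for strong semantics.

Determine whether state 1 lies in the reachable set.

7 transition(s) survive guard evaluation.
depth 0: {0}
depth 1: {2}  total {0,2}
depth 2: {3}  total {0,2,3}
depth 3: {5}  total {0,2,3,5}
R = {0,2,3,5}

Answer: UNREACHABLE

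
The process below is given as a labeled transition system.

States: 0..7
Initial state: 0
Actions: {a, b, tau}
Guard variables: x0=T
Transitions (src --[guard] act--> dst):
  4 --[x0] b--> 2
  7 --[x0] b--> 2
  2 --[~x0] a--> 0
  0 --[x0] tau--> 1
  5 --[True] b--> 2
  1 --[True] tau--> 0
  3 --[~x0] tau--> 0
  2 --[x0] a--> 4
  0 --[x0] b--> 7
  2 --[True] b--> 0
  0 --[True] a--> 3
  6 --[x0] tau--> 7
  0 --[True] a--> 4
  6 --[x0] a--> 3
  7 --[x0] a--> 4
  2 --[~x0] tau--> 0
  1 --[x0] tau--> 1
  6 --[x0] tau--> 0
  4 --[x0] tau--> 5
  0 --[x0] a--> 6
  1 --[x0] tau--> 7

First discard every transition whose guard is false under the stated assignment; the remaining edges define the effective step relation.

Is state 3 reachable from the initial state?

After dropping false guards: 18 live edges.
depth 0: {0}
depth 1: {1,3,4,6,7}  cumulative {0,1,3,4,6,7}
depth 2: {2,5}  cumulative {0,1,2,3,4,5,6,7}
R = {0,1,2,3,4,5,6,7}
witness 3: a

Answer: REACHABLE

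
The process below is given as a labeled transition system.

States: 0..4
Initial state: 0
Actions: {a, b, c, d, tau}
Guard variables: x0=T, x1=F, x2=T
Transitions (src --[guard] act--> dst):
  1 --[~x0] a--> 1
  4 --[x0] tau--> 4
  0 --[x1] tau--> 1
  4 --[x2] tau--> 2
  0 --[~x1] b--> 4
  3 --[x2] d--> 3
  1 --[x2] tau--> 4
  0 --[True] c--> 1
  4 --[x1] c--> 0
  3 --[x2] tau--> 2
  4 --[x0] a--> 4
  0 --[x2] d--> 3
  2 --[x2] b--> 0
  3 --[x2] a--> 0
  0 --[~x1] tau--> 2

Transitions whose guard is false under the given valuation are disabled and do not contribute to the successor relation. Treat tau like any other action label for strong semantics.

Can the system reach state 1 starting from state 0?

Answer: REACHABLE

Working:
12 transition(s) survive guard evaluation.
Layer 0: {0}
Layer 1: {1,2,3,4}  total {0,1,2,3,4}
R = {0,1,2,3,4}
Path to 1: c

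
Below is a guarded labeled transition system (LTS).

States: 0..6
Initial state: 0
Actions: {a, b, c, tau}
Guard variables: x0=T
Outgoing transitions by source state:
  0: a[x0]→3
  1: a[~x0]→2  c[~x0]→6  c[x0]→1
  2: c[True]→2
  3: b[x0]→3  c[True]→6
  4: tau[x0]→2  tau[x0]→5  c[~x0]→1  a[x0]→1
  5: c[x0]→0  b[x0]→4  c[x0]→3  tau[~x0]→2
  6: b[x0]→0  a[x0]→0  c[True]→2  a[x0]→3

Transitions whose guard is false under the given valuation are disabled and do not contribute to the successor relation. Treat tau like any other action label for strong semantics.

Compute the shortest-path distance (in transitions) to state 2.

BFS to 2:
  Layer 0: {0}
  Layer 1: {3}
  Layer 2: {6}
  Layer 3: {2}
2 enters at depth 3; path a·c·c

Answer: 3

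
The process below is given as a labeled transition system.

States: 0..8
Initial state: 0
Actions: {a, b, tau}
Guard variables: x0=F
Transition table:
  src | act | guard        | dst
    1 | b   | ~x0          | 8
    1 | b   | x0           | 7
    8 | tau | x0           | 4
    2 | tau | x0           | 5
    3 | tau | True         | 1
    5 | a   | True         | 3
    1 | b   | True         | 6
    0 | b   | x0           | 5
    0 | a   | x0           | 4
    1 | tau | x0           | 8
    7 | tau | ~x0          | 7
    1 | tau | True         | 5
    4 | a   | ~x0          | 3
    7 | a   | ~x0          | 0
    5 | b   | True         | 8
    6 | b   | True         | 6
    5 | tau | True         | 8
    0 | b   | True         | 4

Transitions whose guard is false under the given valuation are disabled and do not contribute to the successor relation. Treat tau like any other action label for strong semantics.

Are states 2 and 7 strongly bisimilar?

Compute ~ classes (split until stable):
  P[0] = {{0,1,2,3,4,5,6,7,8}}
  P[1] = {{0,6},{1},{2,8},{3},{4},{5},{7}}
  P[2] = {{0},{1},{2,8},{3},{4},{5},{6},{7}}
stable after 3 split(s): 8 block(s)
[2]={2,8}  [7]={7}

Answer: NOT BISIMILAR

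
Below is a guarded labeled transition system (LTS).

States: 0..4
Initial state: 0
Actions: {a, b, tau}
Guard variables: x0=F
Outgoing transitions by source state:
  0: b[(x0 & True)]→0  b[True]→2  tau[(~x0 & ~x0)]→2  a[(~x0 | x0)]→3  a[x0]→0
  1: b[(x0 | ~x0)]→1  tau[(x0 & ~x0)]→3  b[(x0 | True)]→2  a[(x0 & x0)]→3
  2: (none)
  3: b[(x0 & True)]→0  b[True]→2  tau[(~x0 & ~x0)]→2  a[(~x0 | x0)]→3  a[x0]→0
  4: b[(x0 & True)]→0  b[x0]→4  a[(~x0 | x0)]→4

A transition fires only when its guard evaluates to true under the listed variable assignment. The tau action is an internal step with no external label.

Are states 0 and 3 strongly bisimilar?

Compute ~ classes (split until stable):
  round 0: {{0,1,2,3,4}}
  round 1: {{0,3},{1},{2},{4}}
Fixed point at round 2; 4 class(es).
0∈{0,3}, 3∈{0,3}

Answer: BISIMILAR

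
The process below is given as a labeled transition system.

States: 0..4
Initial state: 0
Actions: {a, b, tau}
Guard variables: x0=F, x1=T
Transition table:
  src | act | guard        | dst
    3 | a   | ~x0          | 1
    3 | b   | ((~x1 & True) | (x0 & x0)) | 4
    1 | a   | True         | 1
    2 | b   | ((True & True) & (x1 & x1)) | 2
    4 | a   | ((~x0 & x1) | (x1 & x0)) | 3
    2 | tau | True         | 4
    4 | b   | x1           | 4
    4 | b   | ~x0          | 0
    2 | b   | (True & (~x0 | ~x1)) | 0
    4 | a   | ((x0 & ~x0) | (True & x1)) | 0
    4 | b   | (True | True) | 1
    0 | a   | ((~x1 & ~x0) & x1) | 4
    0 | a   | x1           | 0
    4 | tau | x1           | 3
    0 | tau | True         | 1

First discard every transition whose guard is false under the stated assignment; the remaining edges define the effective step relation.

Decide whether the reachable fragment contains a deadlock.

Answer: DEADLOCK-FREE

Working:
Reachable = {0,1}
  0: a→0  tau→1  [2 exit(s)]
  1: a→1  [1 exit(s)]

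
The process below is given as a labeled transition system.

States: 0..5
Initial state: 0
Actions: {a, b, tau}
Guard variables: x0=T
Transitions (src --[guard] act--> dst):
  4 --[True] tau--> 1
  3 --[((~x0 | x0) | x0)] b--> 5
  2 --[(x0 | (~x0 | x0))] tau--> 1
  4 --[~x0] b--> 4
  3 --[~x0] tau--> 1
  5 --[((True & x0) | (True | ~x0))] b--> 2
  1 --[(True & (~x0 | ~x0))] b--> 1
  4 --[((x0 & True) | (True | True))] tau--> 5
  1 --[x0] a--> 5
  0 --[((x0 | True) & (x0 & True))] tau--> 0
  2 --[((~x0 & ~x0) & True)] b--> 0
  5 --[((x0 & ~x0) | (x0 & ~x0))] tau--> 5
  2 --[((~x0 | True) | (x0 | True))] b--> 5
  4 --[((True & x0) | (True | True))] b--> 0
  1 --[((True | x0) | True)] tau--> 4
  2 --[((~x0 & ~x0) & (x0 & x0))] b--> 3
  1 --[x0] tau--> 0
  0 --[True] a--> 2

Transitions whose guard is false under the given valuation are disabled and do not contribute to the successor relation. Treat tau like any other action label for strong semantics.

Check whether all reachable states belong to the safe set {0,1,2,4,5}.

Allowed set {0,1,2,4,5}
Reach set: {0,1,2,4,5}
  0: ok
  1: ok
  2: ok
  4: ok
  5: ok

Answer: INVARIANT HOLDS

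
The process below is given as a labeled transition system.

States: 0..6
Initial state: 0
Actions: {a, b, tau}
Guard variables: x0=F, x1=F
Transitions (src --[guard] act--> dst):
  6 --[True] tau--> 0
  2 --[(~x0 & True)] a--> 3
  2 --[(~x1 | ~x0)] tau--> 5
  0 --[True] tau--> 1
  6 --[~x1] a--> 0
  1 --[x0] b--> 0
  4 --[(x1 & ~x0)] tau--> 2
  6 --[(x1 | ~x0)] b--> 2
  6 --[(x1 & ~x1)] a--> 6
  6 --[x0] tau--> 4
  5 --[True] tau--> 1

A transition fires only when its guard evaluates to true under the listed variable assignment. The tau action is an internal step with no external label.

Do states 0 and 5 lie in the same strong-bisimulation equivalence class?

Answer: BISIMILAR

Trace:
Refine partition for ~:
  round 0: {{0,1,2,3,4,5,6}}
  round 1: {{0,5},{1,3,4},{2},{6}}
Fixed point at round 2; 4 class(es).
[0]={0,5}  [5]={0,5}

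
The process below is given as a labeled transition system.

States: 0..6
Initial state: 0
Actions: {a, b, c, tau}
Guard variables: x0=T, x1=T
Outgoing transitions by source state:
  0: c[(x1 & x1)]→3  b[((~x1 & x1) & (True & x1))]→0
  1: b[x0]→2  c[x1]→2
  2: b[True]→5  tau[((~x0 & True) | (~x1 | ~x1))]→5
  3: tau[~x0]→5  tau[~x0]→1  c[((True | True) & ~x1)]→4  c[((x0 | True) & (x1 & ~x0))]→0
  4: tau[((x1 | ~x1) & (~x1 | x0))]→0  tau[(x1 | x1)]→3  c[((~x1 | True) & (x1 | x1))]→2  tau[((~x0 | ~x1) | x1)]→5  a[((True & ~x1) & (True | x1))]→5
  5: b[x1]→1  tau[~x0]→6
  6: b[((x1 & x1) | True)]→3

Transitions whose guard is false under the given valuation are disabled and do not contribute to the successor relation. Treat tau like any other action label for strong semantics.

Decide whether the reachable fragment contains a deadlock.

Answer: DEADLOCK at state 3

Analysis:
Reach set: {0,3}
  0: c→3  [1 exit(s)]
  3: ∅  [STUCK]
Path to 3: c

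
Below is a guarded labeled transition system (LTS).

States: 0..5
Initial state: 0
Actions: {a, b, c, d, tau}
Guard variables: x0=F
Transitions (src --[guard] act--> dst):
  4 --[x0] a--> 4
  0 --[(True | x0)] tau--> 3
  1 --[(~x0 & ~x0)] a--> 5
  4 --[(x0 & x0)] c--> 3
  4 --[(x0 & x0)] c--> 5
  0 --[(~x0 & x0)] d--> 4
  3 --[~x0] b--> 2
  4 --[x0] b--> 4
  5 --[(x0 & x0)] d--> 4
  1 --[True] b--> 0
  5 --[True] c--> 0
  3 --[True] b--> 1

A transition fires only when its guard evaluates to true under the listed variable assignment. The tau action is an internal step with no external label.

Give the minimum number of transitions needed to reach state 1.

Breadth-first toward 1:
  Layer 0: {0}
  Layer 1: {3}
  Layer 2: {1,2}
depth(1)=2, e.g. tau·b

Answer: 2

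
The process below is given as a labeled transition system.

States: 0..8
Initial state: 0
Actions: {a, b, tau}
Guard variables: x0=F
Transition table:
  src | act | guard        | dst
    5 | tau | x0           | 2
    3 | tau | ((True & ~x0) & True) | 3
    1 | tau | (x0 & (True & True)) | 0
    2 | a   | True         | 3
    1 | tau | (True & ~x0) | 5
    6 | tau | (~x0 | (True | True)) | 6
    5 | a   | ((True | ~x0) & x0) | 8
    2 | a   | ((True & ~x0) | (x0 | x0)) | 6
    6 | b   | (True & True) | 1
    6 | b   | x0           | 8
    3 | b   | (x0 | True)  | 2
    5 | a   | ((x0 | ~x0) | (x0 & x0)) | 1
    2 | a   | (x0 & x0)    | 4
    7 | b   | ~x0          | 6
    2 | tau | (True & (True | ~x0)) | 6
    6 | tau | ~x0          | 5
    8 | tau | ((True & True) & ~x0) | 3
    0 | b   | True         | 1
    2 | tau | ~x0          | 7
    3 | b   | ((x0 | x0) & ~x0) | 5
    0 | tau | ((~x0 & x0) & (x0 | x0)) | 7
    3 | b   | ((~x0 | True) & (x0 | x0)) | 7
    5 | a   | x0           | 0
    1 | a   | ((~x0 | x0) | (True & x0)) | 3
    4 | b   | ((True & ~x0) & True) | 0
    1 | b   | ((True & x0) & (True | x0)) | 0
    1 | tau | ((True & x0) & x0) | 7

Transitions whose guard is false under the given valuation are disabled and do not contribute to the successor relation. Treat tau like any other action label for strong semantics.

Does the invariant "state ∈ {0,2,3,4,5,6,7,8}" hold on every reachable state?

Safe = {0,2,3,4,5,6,7,8}
Reach set: {0,1,2,3,5,6,7}
  0: ✓
  1: VIOLATES
  2: ✓
  3: ✓
  5: ✓
  6: ✓
  7: ✓
reach 1 via b — violates

Answer: INVARIANT VIOLATED at state 1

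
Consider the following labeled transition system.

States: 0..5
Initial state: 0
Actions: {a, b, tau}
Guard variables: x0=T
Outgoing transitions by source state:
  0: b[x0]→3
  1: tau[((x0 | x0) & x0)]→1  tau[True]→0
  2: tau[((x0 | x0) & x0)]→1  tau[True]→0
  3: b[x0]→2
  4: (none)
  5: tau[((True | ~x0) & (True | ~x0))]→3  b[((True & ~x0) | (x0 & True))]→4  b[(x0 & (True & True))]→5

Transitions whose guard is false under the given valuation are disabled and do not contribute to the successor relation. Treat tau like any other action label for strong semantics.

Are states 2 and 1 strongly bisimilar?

Compute ~ classes (split until stable):
  π0 = {{0,1,2,3,4,5}}
  π1 = {{0,3},{1,2},{4},{5}}
  π2 = {{0},{1,2},{3},{4},{5}}
Fixed point at round 3; 5 class(es).
class of 2: {1,2}; class of 1: {1,2}

Answer: BISIMILAR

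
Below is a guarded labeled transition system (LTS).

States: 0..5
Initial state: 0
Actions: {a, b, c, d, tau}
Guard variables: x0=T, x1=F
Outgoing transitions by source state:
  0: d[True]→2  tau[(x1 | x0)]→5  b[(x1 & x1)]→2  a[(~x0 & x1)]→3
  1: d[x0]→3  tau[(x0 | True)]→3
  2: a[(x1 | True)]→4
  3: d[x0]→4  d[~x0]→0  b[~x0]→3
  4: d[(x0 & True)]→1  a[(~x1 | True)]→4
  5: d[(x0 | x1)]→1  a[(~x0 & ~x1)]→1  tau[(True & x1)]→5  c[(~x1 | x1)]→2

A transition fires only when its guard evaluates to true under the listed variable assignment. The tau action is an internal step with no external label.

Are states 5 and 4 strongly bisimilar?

Bisimulation quotient by refinement:
  π0 = {{0,1,2,3,4,5}}
  π1 = {{0,1},{2},{3},{4},{5}}
  π2 = {{0},{1},{2},{3},{4},{5}}
6 equivalence class(es) (converged in 3)
[5]={5}  [4]={4}

Answer: NOT BISIMILAR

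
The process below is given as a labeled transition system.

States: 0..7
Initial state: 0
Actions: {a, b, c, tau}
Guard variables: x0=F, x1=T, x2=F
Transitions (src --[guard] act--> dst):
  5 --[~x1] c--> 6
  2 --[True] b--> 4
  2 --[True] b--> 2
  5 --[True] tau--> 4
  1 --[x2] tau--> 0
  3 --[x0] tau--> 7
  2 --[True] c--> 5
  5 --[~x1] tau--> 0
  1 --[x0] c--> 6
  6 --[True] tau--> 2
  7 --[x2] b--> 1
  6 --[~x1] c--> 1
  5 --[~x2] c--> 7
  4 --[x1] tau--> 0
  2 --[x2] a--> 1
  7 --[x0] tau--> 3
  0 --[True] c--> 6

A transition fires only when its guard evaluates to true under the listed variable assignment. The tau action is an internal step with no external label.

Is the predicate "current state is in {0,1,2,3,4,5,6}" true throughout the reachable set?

Answer: INVARIANT VIOLATED at state 7

Analysis:
Allowed set {0,1,2,3,4,5,6}
Reach set: {0,2,4,5,6,7}
  0: safe
  2: safe
  4: safe
  5: safe
  6: safe
  7: VIOLATES
witness against invariant: c·tau·c·c → 7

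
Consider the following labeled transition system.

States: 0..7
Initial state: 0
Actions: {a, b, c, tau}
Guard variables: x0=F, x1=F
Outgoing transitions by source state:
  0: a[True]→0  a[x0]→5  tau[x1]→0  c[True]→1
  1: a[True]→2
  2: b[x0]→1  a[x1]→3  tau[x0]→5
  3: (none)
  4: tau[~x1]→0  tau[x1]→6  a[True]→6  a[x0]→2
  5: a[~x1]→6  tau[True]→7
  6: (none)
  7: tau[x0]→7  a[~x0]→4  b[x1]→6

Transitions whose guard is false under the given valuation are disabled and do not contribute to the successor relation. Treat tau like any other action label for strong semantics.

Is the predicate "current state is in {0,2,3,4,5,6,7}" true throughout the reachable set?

Inv-set: {0,2,3,4,5,6,7}
Reachable = {0,1,2}
  0: ✓
  1: ✗ unsafe
  2: ✓
witness against invariant: c → 1

Answer: INVARIANT VIOLATED at state 1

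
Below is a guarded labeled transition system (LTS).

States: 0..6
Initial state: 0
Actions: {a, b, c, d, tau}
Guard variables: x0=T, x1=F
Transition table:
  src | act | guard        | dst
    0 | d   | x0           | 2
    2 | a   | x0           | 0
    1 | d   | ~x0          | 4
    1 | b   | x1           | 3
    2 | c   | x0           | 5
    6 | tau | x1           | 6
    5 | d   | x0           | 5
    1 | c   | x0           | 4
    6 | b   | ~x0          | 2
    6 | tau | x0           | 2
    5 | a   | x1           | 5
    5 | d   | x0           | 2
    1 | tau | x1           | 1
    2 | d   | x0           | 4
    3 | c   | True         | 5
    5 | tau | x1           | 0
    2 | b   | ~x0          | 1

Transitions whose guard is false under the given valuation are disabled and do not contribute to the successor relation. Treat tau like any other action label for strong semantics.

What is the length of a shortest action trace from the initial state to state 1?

Answer: UNREACHABLE

Analysis:
Breadth-first toward 1:
  Layer 0: {0}
  Layer 1: {2}
  Layer 2: {4,5}
1 never appears.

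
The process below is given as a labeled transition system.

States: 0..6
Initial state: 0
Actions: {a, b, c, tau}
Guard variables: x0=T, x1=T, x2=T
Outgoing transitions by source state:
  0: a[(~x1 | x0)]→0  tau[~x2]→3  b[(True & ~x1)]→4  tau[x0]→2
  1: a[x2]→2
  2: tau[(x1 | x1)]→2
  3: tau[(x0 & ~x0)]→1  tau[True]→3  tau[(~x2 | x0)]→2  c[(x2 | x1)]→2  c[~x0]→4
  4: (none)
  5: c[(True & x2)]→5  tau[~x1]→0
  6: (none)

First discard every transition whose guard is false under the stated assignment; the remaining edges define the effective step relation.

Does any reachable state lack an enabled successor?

R = {0,2}
  0: a→0  tau→2  [2 exit(s)]
  2: tau→2  [1 exit(s)]

Answer: DEADLOCK-FREE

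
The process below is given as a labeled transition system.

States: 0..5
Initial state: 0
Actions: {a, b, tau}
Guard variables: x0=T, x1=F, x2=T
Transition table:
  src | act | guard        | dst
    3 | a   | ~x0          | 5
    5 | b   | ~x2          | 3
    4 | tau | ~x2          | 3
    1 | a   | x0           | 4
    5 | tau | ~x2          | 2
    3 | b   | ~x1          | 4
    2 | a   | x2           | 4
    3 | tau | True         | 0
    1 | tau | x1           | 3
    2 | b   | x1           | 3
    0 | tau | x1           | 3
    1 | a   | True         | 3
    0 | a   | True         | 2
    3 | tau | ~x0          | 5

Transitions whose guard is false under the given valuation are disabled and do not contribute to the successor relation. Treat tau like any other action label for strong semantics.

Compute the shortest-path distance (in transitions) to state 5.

Answer: UNREACHABLE

Analysis:
Layered search for 5:
  Layer 0: {0}
  Layer 1: {2}
  Layer 2: {4}
5 never appears.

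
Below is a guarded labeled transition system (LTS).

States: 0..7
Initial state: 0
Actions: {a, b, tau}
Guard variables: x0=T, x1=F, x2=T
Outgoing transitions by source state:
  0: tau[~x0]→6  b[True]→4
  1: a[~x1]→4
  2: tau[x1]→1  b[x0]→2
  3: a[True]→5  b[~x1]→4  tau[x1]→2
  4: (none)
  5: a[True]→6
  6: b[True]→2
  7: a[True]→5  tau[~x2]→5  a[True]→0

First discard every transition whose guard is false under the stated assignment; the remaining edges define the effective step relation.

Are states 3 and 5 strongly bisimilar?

Bisimulation quotient by refinement:
  π0 = {{0,1,2,3,4,5,6,7}}
  π1 = {{0,2,6},{1,5,7},{3},{4}}
  π2 = {{0},{1},{2,6},{3},{4},{5},{7}}
stable after 3 split(s): 7 block(s)
[3]={3}  [5]={5}

Answer: NOT BISIMILAR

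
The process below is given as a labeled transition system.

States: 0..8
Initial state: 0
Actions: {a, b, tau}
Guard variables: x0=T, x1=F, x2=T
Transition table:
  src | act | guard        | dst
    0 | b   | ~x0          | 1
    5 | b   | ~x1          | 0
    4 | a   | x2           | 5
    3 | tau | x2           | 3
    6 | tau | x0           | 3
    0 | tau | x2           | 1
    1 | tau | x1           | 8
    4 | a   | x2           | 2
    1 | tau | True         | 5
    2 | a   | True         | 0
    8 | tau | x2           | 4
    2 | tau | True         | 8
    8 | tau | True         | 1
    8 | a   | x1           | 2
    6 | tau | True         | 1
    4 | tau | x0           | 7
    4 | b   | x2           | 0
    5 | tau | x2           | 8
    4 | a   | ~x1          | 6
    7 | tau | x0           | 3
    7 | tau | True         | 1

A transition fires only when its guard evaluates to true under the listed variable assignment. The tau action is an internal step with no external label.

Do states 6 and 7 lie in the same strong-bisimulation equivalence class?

Refine partition for ~:
  round 0: {{0,1,2,3,4,5,6,7,8}}
  round 1: {{0,1,3,6,7,8},{2},{4},{5}}
  round 2: {{0,3,6,7},{1},{2},{4},{5},{8}}
  round 3: {{0},{1},{2},{3},{4},{5},{6,7},{8}}
Fixed point at round 4; 8 class(es).
class of 6: {6,7}; class of 7: {6,7}

Answer: BISIMILAR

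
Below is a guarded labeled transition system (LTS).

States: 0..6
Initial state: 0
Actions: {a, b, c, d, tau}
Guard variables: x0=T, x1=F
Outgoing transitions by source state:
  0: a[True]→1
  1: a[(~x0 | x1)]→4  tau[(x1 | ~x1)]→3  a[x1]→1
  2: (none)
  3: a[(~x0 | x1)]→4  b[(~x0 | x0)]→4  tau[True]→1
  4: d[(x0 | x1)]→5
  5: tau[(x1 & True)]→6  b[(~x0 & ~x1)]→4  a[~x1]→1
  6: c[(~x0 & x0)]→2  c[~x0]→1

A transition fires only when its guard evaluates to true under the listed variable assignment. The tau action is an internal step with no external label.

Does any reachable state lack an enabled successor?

R = {0,1,3,4,5}
  0: a→1  [deg 1]
  1: tau→3  [deg 1]
  3: b→4  tau→1  [deg 2]
  4: d→5  [deg 1]
  5: a→1  [deg 1]

Answer: DEADLOCK-FREE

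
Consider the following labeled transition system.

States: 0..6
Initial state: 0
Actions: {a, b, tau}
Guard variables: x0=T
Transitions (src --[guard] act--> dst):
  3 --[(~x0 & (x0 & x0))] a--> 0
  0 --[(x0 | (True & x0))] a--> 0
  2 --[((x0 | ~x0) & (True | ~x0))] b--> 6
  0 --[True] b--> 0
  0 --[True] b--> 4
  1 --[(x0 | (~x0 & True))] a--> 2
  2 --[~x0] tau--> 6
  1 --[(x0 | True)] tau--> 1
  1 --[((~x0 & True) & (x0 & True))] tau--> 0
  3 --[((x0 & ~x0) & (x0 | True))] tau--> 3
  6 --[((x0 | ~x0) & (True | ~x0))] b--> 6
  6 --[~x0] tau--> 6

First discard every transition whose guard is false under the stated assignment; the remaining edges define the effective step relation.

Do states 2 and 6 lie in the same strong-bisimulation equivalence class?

Answer: BISIMILAR

Analysis:
Compute ~ classes (split until stable):
  π0 = {{0,1,2,3,4,5,6}}
  π1 = {{0},{1},{2,6},{3,4,5}}
stable after 2 split(s): 4 block(s)
[2]={2,6}  [6]={2,6}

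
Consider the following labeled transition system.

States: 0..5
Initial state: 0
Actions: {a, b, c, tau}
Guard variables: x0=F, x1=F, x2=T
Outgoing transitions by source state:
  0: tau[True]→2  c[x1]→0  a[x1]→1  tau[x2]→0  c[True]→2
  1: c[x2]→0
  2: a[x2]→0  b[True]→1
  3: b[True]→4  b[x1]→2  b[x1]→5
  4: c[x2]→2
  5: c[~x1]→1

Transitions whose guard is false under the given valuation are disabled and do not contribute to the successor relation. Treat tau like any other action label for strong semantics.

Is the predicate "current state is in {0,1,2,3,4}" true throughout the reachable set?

Answer: INVARIANT HOLDS

Trace:
Allowed set {0,1,2,3,4}
Reach set: {0,1,2}
  0: safe
  1: safe
  2: safe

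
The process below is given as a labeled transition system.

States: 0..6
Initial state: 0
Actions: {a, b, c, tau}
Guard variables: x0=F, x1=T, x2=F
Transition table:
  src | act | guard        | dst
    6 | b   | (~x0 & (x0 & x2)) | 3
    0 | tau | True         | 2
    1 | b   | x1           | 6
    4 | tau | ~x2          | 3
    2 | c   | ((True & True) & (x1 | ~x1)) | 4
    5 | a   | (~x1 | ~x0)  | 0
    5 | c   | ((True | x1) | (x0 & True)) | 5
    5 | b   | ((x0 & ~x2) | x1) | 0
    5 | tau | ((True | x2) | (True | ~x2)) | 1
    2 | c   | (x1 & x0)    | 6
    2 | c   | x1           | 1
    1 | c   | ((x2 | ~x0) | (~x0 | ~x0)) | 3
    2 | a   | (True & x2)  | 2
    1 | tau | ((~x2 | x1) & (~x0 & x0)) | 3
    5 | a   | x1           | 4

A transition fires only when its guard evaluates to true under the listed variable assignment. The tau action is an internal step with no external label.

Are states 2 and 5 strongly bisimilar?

Answer: NOT BISIMILAR

Trace:
Refine partition for ~:
  round 0: {{0,1,2,3,4,5,6}}
  round 1: {{0,4},{1},{2},{3,6},{5}}
  round 2: {{0},{1},{2},{3,6},{4},{5}}
6 equivalence class(es) (converged in 3)
2∈{2}, 5∈{5}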